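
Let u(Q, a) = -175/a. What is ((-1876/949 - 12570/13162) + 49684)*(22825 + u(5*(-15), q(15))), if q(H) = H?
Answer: 7078443569203000/6245369 ≈ 1.1334e+9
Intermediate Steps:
((-1876/949 - 12570/13162) + 49684)*(22825 + u(5*(-15), q(15))) = ((-1876/949 - 12570/13162) + 49684)*(22825 - 175/15) = ((-1876*1/949 - 12570*1/13162) + 49684)*(22825 - 175*1/15) = ((-1876/949 - 6285/6581) + 49684)*(22825 - 35/3) = (-18310421/6245369 + 49684)*(68440/3) = (310276602975/6245369)*(68440/3) = 7078443569203000/6245369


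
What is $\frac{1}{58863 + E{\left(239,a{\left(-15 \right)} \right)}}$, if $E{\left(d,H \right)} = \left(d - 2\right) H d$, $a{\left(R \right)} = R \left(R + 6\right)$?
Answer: $\frac{1}{7705668} \approx 1.2977 \cdot 10^{-7}$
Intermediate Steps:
$a{\left(R \right)} = R \left(6 + R\right)$
$E{\left(d,H \right)} = H d \left(-2 + d\right)$ ($E{\left(d,H \right)} = \left(-2 + d\right) H d = H \left(-2 + d\right) d = H d \left(-2 + d\right)$)
$\frac{1}{58863 + E{\left(239,a{\left(-15 \right)} \right)}} = \frac{1}{58863 + - 15 \left(6 - 15\right) 239 \left(-2 + 239\right)} = \frac{1}{58863 + \left(-15\right) \left(-9\right) 239 \cdot 237} = \frac{1}{58863 + 135 \cdot 239 \cdot 237} = \frac{1}{58863 + 7646805} = \frac{1}{7705668}$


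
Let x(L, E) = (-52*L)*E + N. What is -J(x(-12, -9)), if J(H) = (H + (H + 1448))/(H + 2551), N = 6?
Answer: -1396/437 ≈ -3.1945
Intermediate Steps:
x(L, E) = 6 - 52*E*L (x(L, E) = (-52*L)*E + 6 = -52*E*L + 6 = 6 - 52*E*L)
J(H) = (1448 + 2*H)/(2551 + H) (J(H) = (H + (1448 + H))/(2551 + H) = (1448 + 2*H)/(2551 + H))
-J(x(-12, -9)) = -2*(724 + (6 - 52*(-9)*(-12)))/(2551 + (6 - 52*(-9)*(-12))) = -2*(724 + (6 - 5616))/(2551 + (6 - 5616)) = -2*(724 - 5610)/(2551 - 5610) = -2*(-4886)/(-3059) = -2*(-1)*(-4886)/3059 = -1*1396/437 = -1396/437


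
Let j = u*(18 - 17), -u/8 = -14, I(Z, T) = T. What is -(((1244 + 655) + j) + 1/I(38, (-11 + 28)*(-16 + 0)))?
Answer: -546991/272 ≈ -2011.0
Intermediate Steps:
u = 112 (u = -8*(-14) = 112)
j = 112 (j = 112*(18 - 17) = 112*1 = 112)
-(((1244 + 655) + j) + 1/I(38, (-11 + 28)*(-16 + 0))) = -(((1244 + 655) + 112) + 1/((-11 + 28)*(-16 + 0))) = -((1899 + 112) + 1/(17*(-16))) = -(2011 + 1/(-272)) = -(2011 - 1/272) = -1*546991/272 = -546991/272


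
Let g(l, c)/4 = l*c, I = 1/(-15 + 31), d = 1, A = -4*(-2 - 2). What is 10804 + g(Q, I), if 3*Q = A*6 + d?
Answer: 129745/12 ≈ 10812.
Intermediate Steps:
A = 16 (A = -4*(-4) = 16)
Q = 97/3 (Q = (16*6 + 1)/3 = (96 + 1)/3 = (⅓)*97 = 97/3 ≈ 32.333)
I = 1/16 ≈ 0.062500
g(l, c) = 4*c*l (g(l, c) = 4*(l*c) = 4*(c*l) = 4*c*l)
10804 + g(Q, I) = 10804 + 4*(1/16)*(97/3) = 10804 + 97/12 = 129745/12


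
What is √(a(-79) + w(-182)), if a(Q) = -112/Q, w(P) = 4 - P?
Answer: √1169674/79 ≈ 13.690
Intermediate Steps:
√(a(-79) + w(-182)) = √(-112/(-79) + (4 - 1*(-182))) = √(-112*(-1/79) + (4 + 182)) = √(112/79 + 186) = √(14806/79) = √1169674/79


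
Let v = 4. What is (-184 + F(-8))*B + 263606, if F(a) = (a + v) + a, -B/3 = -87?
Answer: 212450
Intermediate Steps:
B = 261 (B = -3*(-87) = 261)
F(a) = 4 + 2*a (F(a) = (a + 4) + a = (4 + a) + a = 4 + 2*a)
(-184 + F(-8))*B + 263606 = (-184 + (4 + 2*(-8)))*261 + 263606 = (-184 + (4 - 16))*261 + 263606 = (-184 - 12)*261 + 263606 = -196*261 + 263606 = -51156 + 263606 = 212450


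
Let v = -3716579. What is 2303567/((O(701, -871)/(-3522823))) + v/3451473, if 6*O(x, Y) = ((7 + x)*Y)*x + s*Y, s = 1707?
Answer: 889163101084112807/7921423910205 ≈ 1.1225e+5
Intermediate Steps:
O(x, Y) = 569*Y/2 + Y*x*(7 + x)/6 (O(x, Y) = (((7 + x)*Y)*x + 1707*Y)/6 = ((Y*(7 + x))*x + 1707*Y)/6 = (Y*x*(7 + x) + 1707*Y)/6 = (1707*Y + Y*x*(7 + x))/6 = 569*Y/2 + Y*x*(7 + x)/6)
2303567/((O(701, -871)/(-3522823))) + v/3451473 = 2303567/((((⅙)*(-871)*(1707 + 701² + 7*701))/(-3522823))) - 3716579/3451473 = 2303567/((((⅙)*(-871)*(1707 + 491401 + 4907))*(-1/3522823))) - 3716579*1/3451473 = 2303567/((((⅙)*(-871)*498015)*(-1/3522823))) - 3716579/3451473 = 2303567/((-144590355/2*(-1/3522823))) - 3716579/3451473 = 2303567/(144590355/7045646) - 3716579/3451473 = 2303567*(7045646/144590355) - 3716579/3451473 = 2318588231326/20655765 - 3716579/3451473 = 889163101084112807/7921423910205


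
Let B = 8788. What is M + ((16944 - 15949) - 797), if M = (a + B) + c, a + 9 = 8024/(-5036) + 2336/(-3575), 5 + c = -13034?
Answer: -18292869824/4500925 ≈ -4064.2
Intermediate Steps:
c = -13039 (c = -5 - 13034 = -13039)
a = -50620799/4500925 (a = -9 + (8024/(-5036) + 2336/(-3575)) = -9 + (8024*(-1/5036) + 2336*(-1/3575)) = -9 + (-2006/1259 - 2336/3575) = -9 - 10112474/4500925 = -50620799/4500925 ≈ -11.247)
M = -19184052974/4500925 (M = (-50620799/4500925 + 8788) - 13039 = 39503508101/4500925 - 13039 = -19184052974/4500925 ≈ -4262.3)
M + ((16944 - 15949) - 797) = -19184052974/4500925 + ((16944 - 15949) - 797) = -19184052974/4500925 + (995 - 797) = -19184052974/4500925 + 198 = -18292869824/4500925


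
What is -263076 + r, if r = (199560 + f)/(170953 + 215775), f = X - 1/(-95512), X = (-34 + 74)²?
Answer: -9717262336894015/36937164736 ≈ -2.6308e+5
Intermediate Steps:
X = 1600 (X = 40² = 1600)
f = 152819201/95512 (f = 1600 - 1/(-95512) = 1600 - 1*(-1/95512) = 1600 + 1/95512 = 152819201/95512 ≈ 1600.0)
r = 19213193921/36937164736 (r = (199560 + 152819201/95512)/(170953 + 215775) = (19213193921/95512)/386728 = (19213193921/95512)*(1/386728) = 19213193921/36937164736 ≈ 0.52016)
-263076 + r = -263076 + 19213193921/36937164736 = -9717262336894015/36937164736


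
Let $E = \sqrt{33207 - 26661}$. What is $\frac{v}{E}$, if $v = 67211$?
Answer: $\frac{67211 \sqrt{6546}}{6546} \approx 830.72$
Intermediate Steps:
$E = \sqrt{6546} \approx 80.907$
$\frac{v}{E} = \frac{67211}{\sqrt{6546}} = 67211 \frac{\sqrt{6546}}{6546} = \frac{67211 \sqrt{6546}}{6546}$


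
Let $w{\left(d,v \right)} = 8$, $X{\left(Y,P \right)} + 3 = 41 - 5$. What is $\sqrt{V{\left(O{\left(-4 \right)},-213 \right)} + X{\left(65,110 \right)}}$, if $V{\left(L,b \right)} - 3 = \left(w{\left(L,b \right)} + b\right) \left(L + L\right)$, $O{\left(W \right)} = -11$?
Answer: $\sqrt{4546} \approx 67.424$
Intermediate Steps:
$X{\left(Y,P \right)} = 33$ ($X{\left(Y,P \right)} = -3 + \left(41 - 5\right) = -3 + 36 = 33$)
$V{\left(L,b \right)} = 3 + 2 L \left(8 + b\right)$ ($V{\left(L,b \right)} = 3 + \left(8 + b\right) \left(L + L\right) = 3 + \left(8 + b\right) 2 L = 3 + 2 L \left(8 + b\right)$)
$\sqrt{V{\left(O{\left(-4 \right)},-213 \right)} + X{\left(65,110 \right)}} = \sqrt{\left(3 + 16 \left(-11\right) + 2 \left(-11\right) \left(-213\right)\right) + 33} = \sqrt{\left(3 - 176 + 4686\right) + 33} = \sqrt{4513 + 33} = \sqrt{4546}$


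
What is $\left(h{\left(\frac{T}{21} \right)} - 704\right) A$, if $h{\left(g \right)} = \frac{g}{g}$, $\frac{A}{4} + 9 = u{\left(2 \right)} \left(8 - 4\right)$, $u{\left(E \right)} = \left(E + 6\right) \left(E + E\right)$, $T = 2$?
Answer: $-334628$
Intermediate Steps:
$u{\left(E \right)} = 2 E \left(6 + E\right)$ ($u{\left(E \right)} = \left(6 + E\right) 2 E = 2 E \left(6 + E\right)$)
$A = 476$ ($A = -36 + 4 \cdot 2 \cdot 2 \left(6 + 2\right) \left(8 - 4\right) = -36 + 4 \cdot 2 \cdot 2 \cdot 8 \cdot 4 = -36 + 4 \cdot 32 \cdot 4 = -36 + 4 \cdot 128 = -36 + 512 = 476$)
$h{\left(g \right)} = 1$
$\left(h{\left(\frac{T}{21} \right)} - 704\right) A = \left(1 - 704\right) 476 = \left(-703\right) 476 = -334628$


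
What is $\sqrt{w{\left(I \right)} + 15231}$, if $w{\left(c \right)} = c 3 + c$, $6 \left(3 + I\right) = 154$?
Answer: $\frac{\sqrt{137895}}{3} \approx 123.78$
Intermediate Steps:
$I = \frac{68}{3}$ ($I = -3 + \frac{1}{6} \cdot 154 = -3 + \frac{77}{3} = \frac{68}{3} \approx 22.667$)
$w{\left(c \right)} = 4 c$ ($w{\left(c \right)} = 3 c + c = 4 c$)
$\sqrt{w{\left(I \right)} + 15231} = \sqrt{4 \cdot \frac{68}{3} + 15231} = \sqrt{\frac{272}{3} + 15231} = \sqrt{\frac{45965}{3}} = \frac{\sqrt{137895}}{3}$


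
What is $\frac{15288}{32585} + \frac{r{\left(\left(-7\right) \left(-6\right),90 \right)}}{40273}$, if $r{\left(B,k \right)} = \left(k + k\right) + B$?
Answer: $\frac{12712806}{26781545} \approx 0.47469$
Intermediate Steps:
$r{\left(B,k \right)} = B + 2 k$ ($r{\left(B,k \right)} = 2 k + B = B + 2 k$)
$\frac{15288}{32585} + \frac{r{\left(\left(-7\right) \left(-6\right),90 \right)}}{40273} = \frac{15288}{32585} + \frac{\left(-7\right) \left(-6\right) + 2 \cdot 90}{40273} = 15288 \cdot \frac{1}{32585} + \left(42 + 180\right) \frac{1}{40273} = \frac{312}{665} + 222 \cdot \frac{1}{40273} = \frac{312}{665} + \frac{222}{40273} = \frac{12712806}{26781545}$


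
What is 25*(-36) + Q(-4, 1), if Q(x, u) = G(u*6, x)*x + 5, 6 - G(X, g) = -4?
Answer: -935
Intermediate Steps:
G(X, g) = 10 (G(X, g) = 6 - 1*(-4) = 6 + 4 = 10)
Q(x, u) = 5 + 10*x (Q(x, u) = 10*x + 5 = 5 + 10*x)
25*(-36) + Q(-4, 1) = 25*(-36) + (5 + 10*(-4)) = -900 + (5 - 40) = -900 - 35 = -935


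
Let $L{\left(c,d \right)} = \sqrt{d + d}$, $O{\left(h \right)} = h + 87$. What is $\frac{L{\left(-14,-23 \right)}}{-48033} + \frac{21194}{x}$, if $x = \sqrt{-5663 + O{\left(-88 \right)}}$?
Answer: $\frac{i \left(- 169668567 \sqrt{354} - 236 \sqrt{46}\right)}{11335788} \approx - 281.61 i$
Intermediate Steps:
$O{\left(h \right)} = 87 + h$
$L{\left(c,d \right)} = \sqrt{2} \sqrt{d}$ ($L{\left(c,d \right)} = \sqrt{2 d} = \sqrt{2} \sqrt{d}$)
$x = 4 i \sqrt{354}$ ($x = \sqrt{-5663 + \left(87 - 88\right)} = \sqrt{-5663 - 1} = \sqrt{-5664} = 4 i \sqrt{354} \approx 75.26 i$)
$\frac{L{\left(-14,-23 \right)}}{-48033} + \frac{21194}{x} = \frac{\sqrt{2} \sqrt{-23}}{-48033} + \frac{21194}{4 i \sqrt{354}} = \sqrt{2} i \sqrt{23} \left(- \frac{1}{48033}\right) + 21194 \left(- \frac{i \sqrt{354}}{1416}\right) = i \sqrt{46} \left(- \frac{1}{48033}\right) - \frac{10597 i \sqrt{354}}{708} = - \frac{i \sqrt{46}}{48033} - \frac{10597 i \sqrt{354}}{708} = - \frac{10597 i \sqrt{354}}{708} - \frac{i \sqrt{46}}{48033}$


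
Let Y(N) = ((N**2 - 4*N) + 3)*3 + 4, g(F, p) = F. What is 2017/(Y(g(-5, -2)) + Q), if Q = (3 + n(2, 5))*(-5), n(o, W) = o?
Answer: 2017/123 ≈ 16.398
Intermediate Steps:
Y(N) = 13 - 12*N + 3*N**2 (Y(N) = (3 + N**2 - 4*N)*3 + 4 = (9 - 12*N + 3*N**2) + 4 = 13 - 12*N + 3*N**2)
Q = -25 (Q = (3 + 2)*(-5) = 5*(-5) = -25)
2017/(Y(g(-5, -2)) + Q) = 2017/((13 - 12*(-5) + 3*(-5)**2) - 25) = 2017/((13 + 60 + 3*25) - 25) = 2017/((13 + 60 + 75) - 25) = 2017/(148 - 25) = 2017/123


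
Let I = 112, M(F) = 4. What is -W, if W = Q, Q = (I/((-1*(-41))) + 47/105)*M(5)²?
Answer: -218992/4305 ≈ -50.869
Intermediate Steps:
Q = 218992/4305 (Q = (112/((-1*(-41))) + 47/105)*4² = (112/41 + 47*(1/105))*16 = (112*(1/41) + 47/105)*16 = (112/41 + 47/105)*16 = (13687/4305)*16 = 218992/4305 ≈ 50.869)
W = 218992/4305 ≈ 50.869
-W = -1*218992/4305 = -218992/4305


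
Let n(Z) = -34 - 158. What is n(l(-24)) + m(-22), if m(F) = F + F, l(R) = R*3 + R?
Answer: -236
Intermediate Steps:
l(R) = 4*R (l(R) = 3*R + R = 4*R)
m(F) = 2*F
n(Z) = -192
n(l(-24)) + m(-22) = -192 + 2*(-22) = -192 - 44 = -236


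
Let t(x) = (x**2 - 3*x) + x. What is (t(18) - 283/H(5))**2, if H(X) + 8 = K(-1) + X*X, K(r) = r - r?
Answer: 21279769/289 ≈ 73632.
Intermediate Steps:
K(r) = 0
t(x) = x**2 - 2*x
H(X) = -8 + X**2 (H(X) = -8 + (0 + X*X) = -8 + (0 + X**2) = -8 + X**2)
(t(18) - 283/H(5))**2 = (18*(-2 + 18) - 283/(-8 + 5**2))**2 = (18*16 - 283/(-8 + 25))**2 = (288 - 283/17)**2 = (4613/17)**2 = 21279769/289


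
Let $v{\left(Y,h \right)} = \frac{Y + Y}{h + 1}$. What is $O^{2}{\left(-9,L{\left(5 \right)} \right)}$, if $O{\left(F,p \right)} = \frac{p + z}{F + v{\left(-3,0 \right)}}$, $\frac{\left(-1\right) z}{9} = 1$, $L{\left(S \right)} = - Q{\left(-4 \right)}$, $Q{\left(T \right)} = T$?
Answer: $\frac{1}{9} \approx 0.11111$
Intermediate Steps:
$v{\left(Y,h \right)} = \frac{2 Y}{1 + h}$
$L{\left(S \right)} = 4$ ($L{\left(S \right)} = \left(-1\right) \left(-4\right) = 4$)
$z = -9$ ($z = \left(-9\right) 1 = -9$)
$O{\left(F,p \right)} = \frac{-9 + p}{-6 + F}$ ($O{\left(F,p \right)} = \frac{p - 9}{F + 2 \left(-3\right) \frac{1}{1 + 0}} = \frac{-9 + p}{F + 2 \left(-3\right) 1^{-1}} = \frac{-9 + p}{F + 2 \left(-3\right) 1} = \frac{-9 + p}{F - 6} = \frac{-9 + p}{-6 + F}$)
$O^{2}{\left(-9,L{\left(5 \right)} \right)} = \left(\frac{-9 + 4}{-6 - 9}\right)^{2} = \left(\frac{1}{-15} \left(-5\right)\right)^{2} = \left(\left(- \frac{1}{15}\right) \left(-5\right)\right)^{2} = \left(\frac{1}{3}\right)^{2} = \frac{1}{9}$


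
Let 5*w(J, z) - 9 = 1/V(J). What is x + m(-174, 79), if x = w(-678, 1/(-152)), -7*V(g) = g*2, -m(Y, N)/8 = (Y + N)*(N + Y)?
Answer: -489503789/6780 ≈ -72198.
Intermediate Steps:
m(Y, N) = -8*(N + Y)² (m(Y, N) = -8*(Y + N)*(N + Y) = -8*(N + Y)*(N + Y) = -8*(N + Y)²)
V(g) = -2*g/7 (V(g) = -g*2/7 = -2*g/7)
w(J, z) = 9/5 - 7/(10*J) (w(J, z) = 9/5 + 1/(5*((-2*J/7))) = 9/5 + (-7/(2*J))/5 = 9/5 - 7/(10*J))
x = 12211/6780 (x = (⅒)*(-7 + 18*(-678))/(-678) = (⅒)*(-1/678)*(-7 - 12204) = (⅒)*(-1/678)*(-12211) = 12211/6780 ≈ 1.8010)
x + m(-174, 79) = 12211/6780 - 8*(79 - 174)² = 12211/6780 - 8*(-95)² = 12211/6780 - 8*9025 = 12211/6780 - 72200 = -489503789/6780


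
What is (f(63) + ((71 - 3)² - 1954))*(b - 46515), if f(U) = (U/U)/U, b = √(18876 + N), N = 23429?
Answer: -372587365/3 + 168211*√42305/63 ≈ -1.2365e+8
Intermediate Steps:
b = √42305 (b = √(18876 + 23429) = √42305 ≈ 205.68)
f(U) = 1/U
(f(63) + ((71 - 3)² - 1954))*(b - 46515) = (1/63 + ((71 - 3)² - 1954))*(√42305 - 46515) = (1/63 + (68² - 1954))*(-46515 + √42305) = (1/63 + (4624 - 1954))*(-46515 + √42305) = (1/63 + 2670)*(-46515 + √42305) = 168211*(-46515 + √42305)/63 = -372587365/3 + 168211*√42305/63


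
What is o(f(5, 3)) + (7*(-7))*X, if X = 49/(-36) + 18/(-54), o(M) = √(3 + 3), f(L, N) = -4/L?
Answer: 2989/36 + √6 ≈ 85.477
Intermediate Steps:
o(M) = √6
X = -61/36 (X = 49*(-1/36) + 18*(-1/54) = -49/36 - ⅓ = -61/36 ≈ -1.6944)
o(f(5, 3)) + (7*(-7))*X = √6 + (7*(-7))*(-61/36) = √6 - 49*(-61/36) = √6 + 2989/36 = 2989/36 + √6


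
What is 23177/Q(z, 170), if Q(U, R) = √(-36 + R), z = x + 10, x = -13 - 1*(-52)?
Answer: 23177*√134/134 ≈ 2002.2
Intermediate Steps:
x = 39 (x = -13 + 52 = 39)
z = 49 (z = 39 + 10 = 49)
23177/Q(z, 170) = 23177/(√(-36 + 170)) = 23177/(√134) = 23177*(√134/134) = 23177*√134/134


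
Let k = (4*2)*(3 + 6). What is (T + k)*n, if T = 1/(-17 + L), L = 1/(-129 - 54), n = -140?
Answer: -7835835/778 ≈ -10072.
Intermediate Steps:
L = -1/183 (L = 1/(-183) = -1/183 ≈ -0.0054645)
T = -183/3112 (T = 1/(-17 - 1/183) = 1/(-3112/183) = -183/3112 ≈ -0.058805)
k = 72 (k = 8*9 = 72)
(T + k)*n = (-183/3112 + 72)*(-140) = (223881/3112)*(-140) = -7835835/778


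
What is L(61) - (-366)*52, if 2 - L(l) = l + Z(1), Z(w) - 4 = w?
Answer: 18968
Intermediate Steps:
Z(w) = 4 + w
L(l) = -3 - l (L(l) = 2 - (l + (4 + 1)) = 2 - (l + 5) = 2 - (5 + l) = 2 + (-5 - l) = -3 - l)
L(61) - (-366)*52 = (-3 - 1*61) - (-366)*52 = (-3 - 61) - 1*(-19032) = -64 + 19032 = 18968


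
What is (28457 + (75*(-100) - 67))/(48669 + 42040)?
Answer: 20890/90709 ≈ 0.23030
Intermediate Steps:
(28457 + (75*(-100) - 67))/(48669 + 42040) = (28457 + (-7500 - 67))/90709 = (28457 - 7567)*(1/90709) = 20890*(1/90709) = 20890/90709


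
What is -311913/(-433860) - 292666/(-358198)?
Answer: 5683397227/3700185340 ≈ 1.5360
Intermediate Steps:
-311913/(-433860) - 292666/(-358198) = -311913*(-1/433860) - 292666*(-1/358198) = 14853/20660 + 146333/179099 = 5683397227/3700185340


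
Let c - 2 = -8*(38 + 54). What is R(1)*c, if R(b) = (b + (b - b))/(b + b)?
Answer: -367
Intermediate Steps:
R(b) = ½ (R(b) = (b + 0)/((2*b)) = b*(1/(2*b)) = ½)
c = -734 (c = 2 - 8*(38 + 54) = 2 - 8*92 = 2 - 736 = -734)
R(1)*c = (½)*(-734) = -367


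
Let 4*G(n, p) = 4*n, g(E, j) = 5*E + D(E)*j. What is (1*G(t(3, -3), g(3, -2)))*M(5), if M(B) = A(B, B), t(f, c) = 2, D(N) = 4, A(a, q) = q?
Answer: 10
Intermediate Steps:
M(B) = B
g(E, j) = 4*j + 5*E (g(E, j) = 5*E + 4*j = 4*j + 5*E)
G(n, p) = n (G(n, p) = (4*n)/4 = n)
(1*G(t(3, -3), g(3, -2)))*M(5) = (1*2)*5 = 2*5 = 10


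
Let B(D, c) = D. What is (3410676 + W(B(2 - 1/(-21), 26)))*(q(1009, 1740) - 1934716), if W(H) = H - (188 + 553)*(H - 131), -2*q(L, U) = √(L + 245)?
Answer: -20350688068396/3 - 73630867*√1254/42 ≈ -6.7836e+12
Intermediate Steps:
q(L, U) = -√(245 + L)/2 (q(L, U) = -√(L + 245)/2 = -√(245 + L)/2)
W(H) = 97071 - 740*H (W(H) = H - 741*(-131 + H) = H - (-97071 + 741*H) = H + (97071 - 741*H) = 97071 - 740*H)
(3410676 + W(B(2 - 1/(-21), 26)))*(q(1009, 1740) - 1934716) = (3410676 + (97071 - 740*(2 - 1/(-21))))*(-√(245 + 1009)/2 - 1934716) = (3410676 + (97071 - 740*(2 - 1*(-1/21))))*(-√1254/2 - 1934716) = (3410676 + (97071 - 740*(2 + 1/21)))*(-1934716 - √1254/2) = (3410676 + (97071 - 740*43/21))*(-1934716 - √1254/2) = (3410676 + (97071 - 31820/21))*(-1934716 - √1254/2) = (3410676 + 2006671/21)*(-1934716 - √1254/2) = 73630867*(-1934716 - √1254/2)/21 = -20350688068396/3 - 73630867*√1254/42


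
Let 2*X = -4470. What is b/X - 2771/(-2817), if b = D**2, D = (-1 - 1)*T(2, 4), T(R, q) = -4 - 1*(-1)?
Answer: 2030591/2098665 ≈ 0.96756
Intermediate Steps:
X = -2235 (X = (1/2)*(-4470) = -2235)
T(R, q) = -3 (T(R, q) = -4 + 1 = -3)
D = 6 (D = (-1 - 1)*(-3) = -2*(-3) = 6)
b = 36 (b = 6**2 = 36)
b/X - 2771/(-2817) = 36/(-2235) - 2771/(-2817) = 36*(-1/2235) - 2771*(-1/2817) = -12/745 + 2771/2817 = 2030591/2098665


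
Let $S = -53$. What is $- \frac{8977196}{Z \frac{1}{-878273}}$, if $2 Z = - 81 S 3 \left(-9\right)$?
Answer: $- \frac{15768857725016}{115911} \approx -1.3604 \cdot 10^{8}$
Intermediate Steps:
$Z = - \frac{115911}{2}$ ($Z = \frac{\left(-81\right) \left(-53\right) 3 \left(-9\right)}{2} = \frac{4293 \left(-27\right)}{2} = \frac{1}{2} \left(-115911\right) = - \frac{115911}{2} \approx -57956.0$)
$- \frac{8977196}{Z \frac{1}{-878273}} = - \frac{8977196}{\left(- \frac{115911}{2}\right) \frac{1}{-878273}} = - \frac{8977196}{\left(- \frac{115911}{2}\right) \left(- \frac{1}{878273}\right)} = - \frac{8977196}{\frac{115911}{1756546}} = \left(-8977196\right) \frac{1756546}{115911} = - \frac{15768857725016}{115911}$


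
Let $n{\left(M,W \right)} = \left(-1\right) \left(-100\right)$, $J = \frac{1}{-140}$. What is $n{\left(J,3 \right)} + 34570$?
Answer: $34670$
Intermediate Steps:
$J = - \frac{1}{140} \approx -0.0071429$
$n{\left(M,W \right)} = 100$
$n{\left(J,3 \right)} + 34570 = 100 + 34570 = 34670$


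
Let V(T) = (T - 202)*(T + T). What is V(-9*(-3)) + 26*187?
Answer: -4588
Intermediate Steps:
V(T) = 2*T*(-202 + T) (V(T) = (-202 + T)*(2*T) = 2*T*(-202 + T))
V(-9*(-3)) + 26*187 = 2*(-9*(-3))*(-202 - 9*(-3)) + 26*187 = 2*27*(-202 + 27) + 4862 = 2*27*(-175) + 4862 = -9450 + 4862 = -4588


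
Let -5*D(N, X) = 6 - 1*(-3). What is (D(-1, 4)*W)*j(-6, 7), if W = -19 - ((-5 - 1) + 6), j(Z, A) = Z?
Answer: -1026/5 ≈ -205.20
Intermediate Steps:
D(N, X) = -9/5 (D(N, X) = -(6 - 1*(-3))/5 = -(6 + 3)/5 = -⅕*9 = -9/5)
W = -19 (W = -19 - (-6 + 6) = -19 - 1*0 = -19 + 0 = -19)
(D(-1, 4)*W)*j(-6, 7) = -9/5*(-19)*(-6) = (171/5)*(-6) = -1026/5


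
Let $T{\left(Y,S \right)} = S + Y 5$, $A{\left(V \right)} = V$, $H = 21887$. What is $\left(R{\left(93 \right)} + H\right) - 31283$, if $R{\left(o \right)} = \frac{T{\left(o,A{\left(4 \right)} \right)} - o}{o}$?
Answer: $- \frac{873452}{93} \approx -9392.0$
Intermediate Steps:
$T{\left(Y,S \right)} = S + 5 Y$
$R{\left(o \right)} = \frac{4 + 4 o}{o}$ ($R{\left(o \right)} = \frac{\left(4 + 5 o\right) - o}{o} = \frac{4 + 4 o}{o}$)
$\left(R{\left(93 \right)} + H\right) - 31283 = \left(\left(4 + \frac{4}{93}\right) + 21887\right) - 31283 = \left(\frac{376}{93} + 21887\right) - 31283 = \frac{2035867}{93} - 31283 = - \frac{873452}{93}$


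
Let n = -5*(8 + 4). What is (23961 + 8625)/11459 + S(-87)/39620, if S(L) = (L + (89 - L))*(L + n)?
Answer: 163019889/64857940 ≈ 2.5135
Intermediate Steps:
n = -60 (n = -5*12 = -60)
S(L) = -5340 + 89*L (S(L) = (L + (89 - L))*(L - 60) = 89*(-60 + L) = -5340 + 89*L)
(23961 + 8625)/11459 + S(-87)/39620 = (23961 + 8625)/11459 + (-5340 + 89*(-87))/39620 = 32586*(1/11459) + (-5340 - 7743)*(1/39620) = 32586/11459 - 13083*1/39620 = 32586/11459 - 1869/5660 = 163019889/64857940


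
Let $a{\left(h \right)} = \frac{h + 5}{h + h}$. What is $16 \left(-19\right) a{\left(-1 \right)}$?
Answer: $608$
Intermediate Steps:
$a{\left(h \right)} = \frac{5 + h}{2 h}$
$16 \left(-19\right) a{\left(-1 \right)} = 16 \left(-19\right) \frac{5 - 1}{2 \left(-1\right)} = - 304 \cdot \frac{1}{2} \left(-1\right) 4 = \left(-304\right) \left(-2\right) = 608$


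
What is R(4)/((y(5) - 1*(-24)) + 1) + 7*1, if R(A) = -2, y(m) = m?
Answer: 104/15 ≈ 6.9333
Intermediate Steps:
R(4)/((y(5) - 1*(-24)) + 1) + 7*1 = -2/((5 - 1*(-24)) + 1) + 7*1 = -2/((5 + 24) + 1) + 7 = -2/(29 + 1) + 7 = -2/30 + 7 = (1/30)*(-2) + 7 = -1/15 + 7 = 104/15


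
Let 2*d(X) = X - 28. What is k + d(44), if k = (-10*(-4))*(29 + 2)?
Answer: 1248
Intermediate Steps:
d(X) = -14 + X/2 (d(X) = (X - 28)/2 = (-28 + X)/2 = -14 + X/2)
k = 1240 (k = 40*31 = 1240)
k + d(44) = 1240 + (-14 + (1/2)*44) = 1240 + (-14 + 22) = 1240 + 8 = 1248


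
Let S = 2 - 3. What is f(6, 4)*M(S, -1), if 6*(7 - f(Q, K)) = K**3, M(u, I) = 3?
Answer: -11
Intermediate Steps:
S = -1
f(Q, K) = 7 - K**3/6
f(6, 4)*M(S, -1) = (7 - 1/6*4**3)*3 = (7 - 1/6*64)*3 = (7 - 32/3)*3 = -11/3*3 = -11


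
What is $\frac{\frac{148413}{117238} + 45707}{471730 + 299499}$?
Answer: $\frac{5358745679}{90417345502} \approx 0.059267$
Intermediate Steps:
$\frac{\frac{148413}{117238} + 45707}{471730 + 299499} = \frac{148413 \cdot \frac{1}{117238} + 45707}{771229} = \left(\frac{148413}{117238} + 45707\right) \frac{1}{771229} = \frac{5358745679}{117238} \cdot \frac{1}{771229} = \frac{5358745679}{90417345502}$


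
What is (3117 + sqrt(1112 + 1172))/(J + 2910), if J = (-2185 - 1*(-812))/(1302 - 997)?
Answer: 950685/886177 + 610*sqrt(571)/886177 ≈ 1.0892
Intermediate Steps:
J = -1373/305 (J = (-2185 + 812)/305 = -1373*1/305 = -1373/305 ≈ -4.5016)
(3117 + sqrt(1112 + 1172))/(J + 2910) = (3117 + sqrt(1112 + 1172))/(-1373/305 + 2910) = (3117 + sqrt(2284))/(886177/305) = (3117 + 2*sqrt(571))*(305/886177) = 950685/886177 + 610*sqrt(571)/886177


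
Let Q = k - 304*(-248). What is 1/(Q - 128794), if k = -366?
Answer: -1/53768 ≈ -1.8598e-5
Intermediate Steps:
Q = 75026 (Q = -366 - 304*(-248) = -366 + 75392 = 75026)
1/(Q - 128794) = 1/(75026 - 128794) = 1/(-53768) = -1/53768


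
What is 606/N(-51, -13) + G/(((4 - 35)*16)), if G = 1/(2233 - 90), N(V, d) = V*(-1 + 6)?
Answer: -214711541/90348880 ≈ -2.3765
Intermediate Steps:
N(V, d) = 5*V (N(V, d) = V*5 = 5*V)
G = 1/2143 ≈ 0.00046664
606/N(-51, -13) + G/(((4 - 35)*16)) = 606/((5*(-51))) + 1/(2143*(((4 - 35)*16))) = 606/(-255) + 1/(2143*((-31*16))) = 606*(-1/255) + (1/2143)/(-496) = -202/85 + (1/2143)*(-1/496) = -202/85 - 1/1062928 = -214711541/90348880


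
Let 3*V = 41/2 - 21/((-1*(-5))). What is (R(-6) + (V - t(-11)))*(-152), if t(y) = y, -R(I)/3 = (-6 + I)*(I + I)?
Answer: 947492/15 ≈ 63166.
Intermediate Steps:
R(I) = -6*I*(-6 + I) (R(I) = -3*(-6 + I)*(I + I) = -3*(-6 + I)*2*I = -6*I*(-6 + I))
V = 163/30 (V = (41/2 - 21/((-1*(-5))))/3 = (41*(½) - 21/5)/3 = (41/2 - 21*⅕)/3 = (41/2 - 21/5)/3 = (⅓)*(163/10) = 163/30 ≈ 5.4333)
(R(-6) + (V - t(-11)))*(-152) = (6*(-6)*(6 - 1*(-6)) + (163/30 - 1*(-11)))*(-152) = (6*(-6)*(6 + 6) + (163/30 + 11))*(-152) = (6*(-6)*12 + 493/30)*(-152) = (-432 + 493/30)*(-152) = -12467/30*(-152) = 947492/15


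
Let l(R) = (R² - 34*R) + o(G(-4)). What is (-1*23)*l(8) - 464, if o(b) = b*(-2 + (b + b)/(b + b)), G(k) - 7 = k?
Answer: 4389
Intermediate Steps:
G(k) = 7 + k
o(b) = -b (o(b) = b*(-2 + (2*b)/((2*b))) = b*(-2 + (2*b)*(1/(2*b))) = b*(-2 + 1) = b*(-1) = -b)
l(R) = -3 + R² - 34*R (l(R) = (R² - 34*R) - (7 - 4) = (R² - 34*R) - 1*3 = (R² - 34*R) - 3 = -3 + R² - 34*R)
(-1*23)*l(8) - 464 = (-1*23)*(-3 + 8² - 34*8) - 464 = -23*(-3 + 64 - 272) - 464 = -23*(-211) - 464 = 4853 - 464 = 4389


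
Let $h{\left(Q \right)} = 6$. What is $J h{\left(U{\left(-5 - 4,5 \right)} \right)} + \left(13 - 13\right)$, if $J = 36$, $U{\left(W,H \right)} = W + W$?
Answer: $216$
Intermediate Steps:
$U{\left(W,H \right)} = 2 W$
$J h{\left(U{\left(-5 - 4,5 \right)} \right)} + \left(13 - 13\right) = 36 \cdot 6 + \left(13 - 13\right) = 216 + 0 = 216$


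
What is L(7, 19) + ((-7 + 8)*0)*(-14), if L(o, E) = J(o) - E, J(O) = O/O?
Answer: -18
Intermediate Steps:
J(O) = 1
L(o, E) = 1 - E
L(7, 19) + ((-7 + 8)*0)*(-14) = (1 - 1*19) + ((-7 + 8)*0)*(-14) = (1 - 19) + (1*0)*(-14) = -18 + 0*(-14) = -18 + 0 = -18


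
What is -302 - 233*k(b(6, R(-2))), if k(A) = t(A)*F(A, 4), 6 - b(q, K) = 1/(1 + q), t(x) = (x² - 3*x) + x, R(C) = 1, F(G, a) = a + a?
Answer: -2078246/49 ≈ -42413.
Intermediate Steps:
F(G, a) = 2*a
t(x) = x² - 2*x
b(q, K) = 6 - 1/(1 + q)
k(A) = 8*A*(-2 + A) (k(A) = (A*(-2 + A))*(2*4) = (A*(-2 + A))*8 = 8*A*(-2 + A))
-302 - 233*k(b(6, R(-2))) = -302 - 1864*(5 + 6*6)/(1 + 6)*(-2 + (5 + 6*6)/(1 + 6)) = -302 - 1864*(5 + 36)/7*(-2 + (5 + 36)/7) = -302 - 1864*(⅐)*41*(-2 + (⅐)*41) = -302 - 1864*41*(-2 + 41/7)/7 = -302 - 1864*41*27/(7*7) = -302 - 233*8856/49 = -302 - 2063448/49 = -2078246/49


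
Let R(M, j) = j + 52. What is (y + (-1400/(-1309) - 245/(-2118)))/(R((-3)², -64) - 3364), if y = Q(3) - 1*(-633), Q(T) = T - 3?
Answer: -251179193/1337118816 ≈ -0.18785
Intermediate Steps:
Q(T) = -3 + T
R(M, j) = 52 + j
y = 633 (y = (-3 + 3) - 1*(-633) = 0 + 633 = 633)
(y + (-1400/(-1309) - 245/(-2118)))/(R((-3)², -64) - 3364) = (633 + (-1400/(-1309) - 245/(-2118)))/((52 - 64) - 3364) = (633 + (-1400*(-1/1309) - 245*(-1/2118)))/(-12 - 3364) = (633 + (200/187 + 245/2118))/(-3376) = (633 + 469415/396066)*(-1/3376) = (251179193/396066)*(-1/3376) = -251179193/1337118816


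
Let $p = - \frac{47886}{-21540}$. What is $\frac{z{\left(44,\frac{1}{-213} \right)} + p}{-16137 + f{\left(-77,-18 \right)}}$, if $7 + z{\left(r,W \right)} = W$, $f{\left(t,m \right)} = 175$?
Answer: $\frac{3656327}{12205662540} \approx 0.00029956$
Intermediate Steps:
$z{\left(r,W \right)} = -7 + W$
$p = \frac{7981}{3590}$ ($p = \left(-47886\right) \left(- \frac{1}{21540}\right) = \frac{7981}{3590} \approx 2.2231$)
$\frac{z{\left(44,\frac{1}{-213} \right)} + p}{-16137 + f{\left(-77,-18 \right)}} = \frac{\left(-7 + \frac{1}{-213}\right) + \frac{7981}{3590}}{-16137 + 175} = \frac{\left(-7 - \frac{1}{213}\right) + \frac{7981}{3590}}{-15962} = \left(- \frac{1492}{213} + \frac{7981}{3590}\right) \left(- \frac{1}{15962}\right) = \left(- \frac{3656327}{764670}\right) \left(- \frac{1}{15962}\right) = \frac{3656327}{12205662540}$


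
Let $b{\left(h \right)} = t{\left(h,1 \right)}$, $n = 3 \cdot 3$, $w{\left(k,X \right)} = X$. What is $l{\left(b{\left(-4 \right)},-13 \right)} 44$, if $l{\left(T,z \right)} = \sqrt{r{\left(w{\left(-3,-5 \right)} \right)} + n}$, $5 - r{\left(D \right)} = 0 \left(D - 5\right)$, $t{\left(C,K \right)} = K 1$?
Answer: $44 \sqrt{14} \approx 164.63$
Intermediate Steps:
$t{\left(C,K \right)} = K$
$r{\left(D \right)} = 5$ ($r{\left(D \right)} = 5 - 0 \left(D - 5\right) = 5 - 0 \left(-5 + D\right) = 5 - 0 = 5 + 0 = 5$)
$n = 9$
$b{\left(h \right)} = 1$
$l{\left(T,z \right)} = \sqrt{14}$ ($l{\left(T,z \right)} = \sqrt{5 + 9} = \sqrt{14}$)
$l{\left(b{\left(-4 \right)},-13 \right)} 44 = \sqrt{14} \cdot 44 = 44 \sqrt{14}$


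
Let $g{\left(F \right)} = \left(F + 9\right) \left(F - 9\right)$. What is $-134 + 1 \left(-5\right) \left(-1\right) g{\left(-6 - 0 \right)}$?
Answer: $-359$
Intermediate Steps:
$g{\left(F \right)} = \left(-9 + F\right) \left(9 + F\right)$ ($g{\left(F \right)} = \left(9 + F\right) \left(-9 + F\right) = \left(-9 + F\right) \left(9 + F\right)$)
$-134 + 1 \left(-5\right) \left(-1\right) g{\left(-6 - 0 \right)} = -134 + 1 \left(-5\right) \left(-1\right) \left(-81 + \left(-6 - 0\right)^{2}\right) = -134 + \left(-5\right) \left(-1\right) \left(-81 + \left(-6 + 0\right)^{2}\right) = -134 + 5 \left(-81 + \left(-6\right)^{2}\right) = -134 + 5 \left(-81 + 36\right) = -134 + 5 \left(-45\right) = -134 - 225 = -359$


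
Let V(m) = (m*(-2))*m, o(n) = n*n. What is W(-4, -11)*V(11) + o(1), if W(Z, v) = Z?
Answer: 969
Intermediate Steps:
o(n) = n**2
V(m) = -2*m**2 (V(m) = (-2*m)*m = -2*m**2)
W(-4, -11)*V(11) + o(1) = -(-8)*11**2 + 1**2 = -(-8)*121 + 1 = -4*(-242) + 1 = 968 + 1 = 969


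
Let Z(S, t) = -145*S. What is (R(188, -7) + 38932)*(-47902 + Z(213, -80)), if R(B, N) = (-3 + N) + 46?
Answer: -3070171816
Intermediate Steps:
R(B, N) = 43 + N
(R(188, -7) + 38932)*(-47902 + Z(213, -80)) = ((43 - 7) + 38932)*(-47902 - 145*213) = (36 + 38932)*(-47902 - 30885) = 38968*(-78787) = -3070171816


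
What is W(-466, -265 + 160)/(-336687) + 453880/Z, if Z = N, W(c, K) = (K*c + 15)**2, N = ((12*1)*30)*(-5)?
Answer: -2862127526/388485 ≈ -7367.4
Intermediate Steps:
N = -1800 (N = (12*30)*(-5) = 360*(-5) = -1800)
W(c, K) = (15 + K*c)**2
Z = -1800
W(-466, -265 + 160)/(-336687) + 453880/Z = (15 + (-265 + 160)*(-466))**2/(-336687) + 453880/(-1800) = (15 - 105*(-466))**2*(-1/336687) + 453880*(-1/1800) = (15 + 48930)**2*(-1/336687) - 11347/45 = 48945**2*(-1/336687) - 11347/45 = 2395613025*(-1/336687) - 11347/45 = -61425975/8633 - 11347/45 = -2862127526/388485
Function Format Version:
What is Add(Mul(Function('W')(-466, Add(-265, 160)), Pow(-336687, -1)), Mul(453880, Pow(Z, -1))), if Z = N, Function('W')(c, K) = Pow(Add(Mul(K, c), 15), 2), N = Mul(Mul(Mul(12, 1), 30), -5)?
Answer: Rational(-2862127526, 388485) ≈ -7367.4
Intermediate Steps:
N = -1800 (N = Mul(Mul(12, 30), -5) = Mul(360, -5) = -1800)
Function('W')(c, K) = Pow(Add(15, Mul(K, c)), 2)
Z = -1800
Add(Mul(Function('W')(-466, Add(-265, 160)), Pow(-336687, -1)), Mul(453880, Pow(Z, -1))) = Add(Mul(Pow(Add(15, Mul(Add(-265, 160), -466)), 2), Pow(-336687, -1)), Mul(453880, Pow(-1800, -1))) = Add(Mul(Pow(Add(15, Mul(-105, -466)), 2), Rational(-1, 336687)), Mul(453880, Rational(-1, 1800))) = Add(Mul(Pow(Add(15, 48930), 2), Rational(-1, 336687)), Rational(-11347, 45)) = Add(Mul(Pow(48945, 2), Rational(-1, 336687)), Rational(-11347, 45)) = Add(Mul(2395613025, Rational(-1, 336687)), Rational(-11347, 45)) = Add(Rational(-61425975, 8633), Rational(-11347, 45)) = Rational(-2862127526, 388485)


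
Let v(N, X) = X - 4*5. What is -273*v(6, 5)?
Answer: 4095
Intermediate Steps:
v(N, X) = -20 + X (v(N, X) = X - 20 = -20 + X)
-273*v(6, 5) = -273*(-20 + 5) = -273*(-15) = 4095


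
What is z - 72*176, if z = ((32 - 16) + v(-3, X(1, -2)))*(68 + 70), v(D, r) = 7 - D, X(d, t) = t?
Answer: -9084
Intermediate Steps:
z = 3588 (z = ((32 - 16) + (7 - 1*(-3)))*(68 + 70) = (16 + (7 + 3))*138 = (16 + 10)*138 = 26*138 = 3588)
z - 72*176 = 3588 - 72*176 = 3588 - 12672 = -9084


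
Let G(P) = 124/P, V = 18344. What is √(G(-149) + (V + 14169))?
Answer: 3*√80200293/149 ≈ 180.31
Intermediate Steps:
√(G(-149) + (V + 14169)) = √(124/(-149) + (18344 + 14169)) = √(124*(-1/149) + 32513) = √(-124/149 + 32513) = √(4844313/149) = 3*√80200293/149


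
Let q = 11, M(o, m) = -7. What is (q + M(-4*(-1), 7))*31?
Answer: 124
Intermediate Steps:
(q + M(-4*(-1), 7))*31 = (11 - 7)*31 = 4*31 = 124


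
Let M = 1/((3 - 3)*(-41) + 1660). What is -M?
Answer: -1/1660 ≈ -0.00060241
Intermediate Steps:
M = 1/1660 (M = 1/(0*(-41) + 1660) = 1/(0 + 1660) = 1/1660 ≈ 0.00060241)
-M = -1*1/1660 = -1/1660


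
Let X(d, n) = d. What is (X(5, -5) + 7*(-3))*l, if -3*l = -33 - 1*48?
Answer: -432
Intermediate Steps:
l = 27 (l = -(-33 - 1*48)/3 = -(-33 - 48)/3 = -⅓*(-81) = 27)
(X(5, -5) + 7*(-3))*l = (5 + 7*(-3))*27 = (5 - 21)*27 = -16*27 = -432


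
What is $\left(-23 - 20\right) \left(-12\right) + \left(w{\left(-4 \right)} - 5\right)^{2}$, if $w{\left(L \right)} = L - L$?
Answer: $541$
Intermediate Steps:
$w{\left(L \right)} = 0$
$\left(-23 - 20\right) \left(-12\right) + \left(w{\left(-4 \right)} - 5\right)^{2} = \left(-23 - 20\right) \left(-12\right) + \left(0 - 5\right)^{2} = \left(-43\right) \left(-12\right) + \left(-5\right)^{2} = 516 + 25 = 541$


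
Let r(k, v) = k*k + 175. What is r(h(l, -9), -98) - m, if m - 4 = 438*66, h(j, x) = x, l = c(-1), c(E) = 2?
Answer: -28656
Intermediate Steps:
l = 2
r(k, v) = 175 + k**2 (r(k, v) = k**2 + 175 = 175 + k**2)
m = 28912 (m = 4 + 438*66 = 4 + 28908 = 28912)
r(h(l, -9), -98) - m = (175 + (-9)**2) - 1*28912 = (175 + 81) - 28912 = 256 - 28912 = -28656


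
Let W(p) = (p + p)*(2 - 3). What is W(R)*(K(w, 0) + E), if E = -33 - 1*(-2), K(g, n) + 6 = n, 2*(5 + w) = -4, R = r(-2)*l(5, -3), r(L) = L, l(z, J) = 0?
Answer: 0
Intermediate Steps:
R = 0 (R = -2*0 = 0)
w = -7 (w = -5 + (1/2)*(-4) = -5 - 2 = -7)
W(p) = -2*p (W(p) = (2*p)*(-1) = -2*p)
K(g, n) = -6 + n
E = -31 (E = -33 + 2 = -31)
W(R)*(K(w, 0) + E) = (-2*0)*((-6 + 0) - 31) = 0*(-6 - 31) = 0*(-37) = 0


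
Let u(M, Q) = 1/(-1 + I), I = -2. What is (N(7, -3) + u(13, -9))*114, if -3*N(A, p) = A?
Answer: -304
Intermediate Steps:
N(A, p) = -A/3
u(M, Q) = -⅓ (u(M, Q) = 1/(-1 - 2) = 1/(-3) = -⅓)
(N(7, -3) + u(13, -9))*114 = (-⅓*7 - ⅓)*114 = (-7/3 - ⅓)*114 = -8/3*114 = -304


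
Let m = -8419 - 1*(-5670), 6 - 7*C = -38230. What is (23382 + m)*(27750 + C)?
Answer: 4796883638/7 ≈ 6.8527e+8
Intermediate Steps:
C = 38236/7 (C = 6/7 - ⅐*(-38230) = 6/7 + 38230/7 = 38236/7 ≈ 5462.3)
m = -2749 (m = -8419 + 5670 = -2749)
(23382 + m)*(27750 + C) = (23382 - 2749)*(27750 + 38236/7) = 20633*(232486/7) = 4796883638/7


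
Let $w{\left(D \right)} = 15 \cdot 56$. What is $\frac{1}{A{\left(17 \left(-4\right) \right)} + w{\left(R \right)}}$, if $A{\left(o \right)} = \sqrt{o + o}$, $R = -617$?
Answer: $\frac{105}{88217} - \frac{i \sqrt{34}}{352868} \approx 0.0011902 - 1.6524 \cdot 10^{-5} i$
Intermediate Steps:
$A{\left(o \right)} = \sqrt{2} \sqrt{o}$ ($A{\left(o \right)} = \sqrt{2 o} = \sqrt{2} \sqrt{o}$)
$w{\left(D \right)} = 840$
$\frac{1}{A{\left(17 \left(-4\right) \right)} + w{\left(R \right)}} = \frac{1}{\sqrt{2} \sqrt{17 \left(-4\right)} + 840} = \frac{1}{\sqrt{2} \sqrt{-68} + 840} = \frac{1}{\sqrt{2} \cdot 2 i \sqrt{17} + 840} = \frac{1}{2 i \sqrt{34} + 840} = \frac{1}{840 + 2 i \sqrt{34}}$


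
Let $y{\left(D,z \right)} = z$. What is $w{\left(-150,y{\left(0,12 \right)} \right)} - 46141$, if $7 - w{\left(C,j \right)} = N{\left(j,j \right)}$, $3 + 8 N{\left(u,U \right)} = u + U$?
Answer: $- \frac{369093}{8} \approx -46137.0$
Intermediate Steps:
$N{\left(u,U \right)} = - \frac{3}{8} + \frac{U}{8} + \frac{u}{8}$ ($N{\left(u,U \right)} = - \frac{3}{8} + \frac{u + U}{8} = - \frac{3}{8} + \frac{U + u}{8} = - \frac{3}{8} + \left(\frac{U}{8} + \frac{u}{8}\right) = - \frac{3}{8} + \frac{U}{8} + \frac{u}{8}$)
$w{\left(C,j \right)} = \frac{59}{8} - \frac{j}{4}$ ($w{\left(C,j \right)} = 7 - \left(- \frac{3}{8} + \frac{j}{8} + \frac{j}{8}\right) = 7 - \left(- \frac{3}{8} + \frac{j}{4}\right) = \frac{59}{8} - \frac{j}{4}$)
$w{\left(-150,y{\left(0,12 \right)} \right)} - 46141 = \left(\frac{59}{8} - 3\right) - 46141 = \frac{35}{8} - 46141 = - \frac{369093}{8}$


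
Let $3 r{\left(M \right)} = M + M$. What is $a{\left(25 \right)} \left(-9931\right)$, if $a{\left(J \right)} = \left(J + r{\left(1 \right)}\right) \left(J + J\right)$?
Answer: $- \frac{38234350}{3} \approx -1.2745 \cdot 10^{7}$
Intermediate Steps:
$r{\left(M \right)} = \frac{2 M}{3}$ ($r{\left(M \right)} = \frac{M + M}{3} = \frac{2 M}{3}$)
$a{\left(J \right)} = 2 J \left(\frac{2}{3} + J\right)$ ($a{\left(J \right)} = \left(J + \frac{2}{3} \cdot 1\right) \left(J + J\right) = \left(J + \frac{2}{3}\right) 2 J = \left(\frac{2}{3} + J\right) 2 J = 2 J \left(\frac{2}{3} + J\right)$)
$a{\left(25 \right)} \left(-9931\right) = \frac{2}{3} \cdot 25 \left(2 + 3 \cdot 25\right) \left(-9931\right) = \frac{2}{3} \cdot 25 \left(2 + 75\right) \left(-9931\right) = \frac{2}{3} \cdot 25 \cdot 77 \left(-9931\right) = \frac{3850}{3} \left(-9931\right) = - \frac{38234350}{3}$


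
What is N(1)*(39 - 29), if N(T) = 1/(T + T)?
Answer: 5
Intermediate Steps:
N(T) = 1/(2*T)
N(1)*(39 - 29) = ((1/2)/1)*(39 - 29) = ((1/2)*1)*10 = (1/2)*10 = 5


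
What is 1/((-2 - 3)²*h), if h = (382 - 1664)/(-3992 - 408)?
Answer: 88/641 ≈ 0.13729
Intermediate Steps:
h = 641/2200 (h = -1282/(-4400) = -1282*(-1/4400) = 641/2200 ≈ 0.29136)
1/((-2 - 3)²*h) = 1/((-2 - 3)²*(641/2200)) = 1/((-5)²*(641/2200)) = 1/(25*(641/2200)) = 1/(641/88) = 88/641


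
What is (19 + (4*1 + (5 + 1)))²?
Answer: 841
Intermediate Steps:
(19 + (4*1 + (5 + 1)))² = (19 + (4 + 6))² = (19 + 10)² = 29² = 841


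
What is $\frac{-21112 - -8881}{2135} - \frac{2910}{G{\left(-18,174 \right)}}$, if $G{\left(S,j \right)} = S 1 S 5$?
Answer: $- \frac{867569}{115290} \approx -7.5251$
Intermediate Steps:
$G{\left(S,j \right)} = 5 S^{2}$ ($G{\left(S,j \right)} = S 5 S = 5 S^{2}$)
$\frac{-21112 - -8881}{2135} - \frac{2910}{G{\left(-18,174 \right)}} = \frac{-21112 - -8881}{2135} - \frac{2910}{5 \left(-18\right)^{2}} = \left(-21112 + 8881\right) \frac{1}{2135} - \frac{2910}{5 \cdot 324} = \left(-12231\right) \frac{1}{2135} - \frac{2910}{1620} = - \frac{12231}{2135} - \frac{97}{54} = - \frac{867569}{115290}$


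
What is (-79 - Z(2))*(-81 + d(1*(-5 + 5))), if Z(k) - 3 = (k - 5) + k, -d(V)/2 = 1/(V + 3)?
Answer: 6615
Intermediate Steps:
d(V) = -2/(3 + V) (d(V) = -2/(V + 3) = -2/(3 + V))
Z(k) = -2 + 2*k (Z(k) = 3 + ((k - 5) + k) = 3 + ((-5 + k) + k) = 3 + (-5 + 2*k) = -2 + 2*k)
(-79 - Z(2))*(-81 + d(1*(-5 + 5))) = (-79 - (-2 + 2*2))*(-81 - 2/(3 + 1*(-5 + 5))) = (-79 - (-2 + 4))*(-81 - 2/(3 + 1*0)) = (-79 - 1*2)*(-81 - 2/(3 + 0)) = (-79 - 2)*(-81 - 2/3) = -81*(-81 - 2*⅓) = -81*(-81 - ⅔) = -81*(-245/3) = 6615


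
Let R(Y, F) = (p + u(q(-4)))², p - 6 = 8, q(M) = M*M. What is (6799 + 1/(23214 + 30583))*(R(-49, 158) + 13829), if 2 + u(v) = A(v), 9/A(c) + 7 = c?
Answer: 5119989724392/53797 ≈ 9.5172e+7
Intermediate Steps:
A(c) = 9/(-7 + c)
q(M) = M²
p = 14 (p = 6 + 8 = 14)
u(v) = -2 + 9/(-7 + v)
R(Y, F) = 169 (R(Y, F) = (14 + (23 - 2*(-4)²)/(-7 + (-4)²))² = (14 + (23 - 2*16)/(-7 + 16))² = (14 + (23 - 32)/9)² = (14 + (⅑)*(-9))² = (14 - 1)² = 13² = 169)
(6799 + 1/(23214 + 30583))*(R(-49, 158) + 13829) = (6799 + 1/(23214 + 30583))*(169 + 13829) = (6799 + 1/53797)*13998 = (365765804/53797)*13998 = 5119989724392/53797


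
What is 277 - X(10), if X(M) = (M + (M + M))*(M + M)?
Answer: -323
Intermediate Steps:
X(M) = 6*M² (X(M) = (M + 2*M)*(2*M) = (3*M)*(2*M) = 6*M²)
277 - X(10) = 277 - 6*10² = 277 - 6*100 = 277 - 1*600 = 277 - 600 = -323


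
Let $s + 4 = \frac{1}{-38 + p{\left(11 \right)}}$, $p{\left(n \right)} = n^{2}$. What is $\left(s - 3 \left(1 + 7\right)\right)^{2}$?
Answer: $\frac{5396329}{6889} \approx 783.33$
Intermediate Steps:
$s = - \frac{331}{83}$ ($s = -4 + \frac{1}{-38 + 11^{2}} = -4 + \frac{1}{-38 + 121} = -4 + \frac{1}{83} = - \frac{331}{83} \approx -3.988$)
$\left(s - 3 \left(1 + 7\right)\right)^{2} = \left(- \frac{331}{83} - 3 \left(1 + 7\right)\right)^{2} = \left(- \frac{331}{83} - 24\right)^{2} = \left(- \frac{2323}{83}\right)^{2} = \frac{5396329}{6889}$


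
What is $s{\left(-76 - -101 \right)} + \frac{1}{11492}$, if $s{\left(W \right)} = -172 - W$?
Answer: $- \frac{2263923}{11492} \approx -197.0$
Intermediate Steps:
$s{\left(-76 - -101 \right)} + \frac{1}{11492} = \left(-172 - \left(-76 - -101\right)\right) + \frac{1}{11492} = \left(-172 - \left(-76 + 101\right)\right) + \frac{1}{11492} = \left(-172 - 25\right) + \frac{1}{11492} = -197 + \frac{1}{11492} = - \frac{2263923}{11492}$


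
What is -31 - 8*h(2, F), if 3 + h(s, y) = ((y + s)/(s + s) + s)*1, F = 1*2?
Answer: -31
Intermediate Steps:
F = 2
h(s, y) = -3 + s + (s + y)/(2*s) (h(s, y) = -3 + ((y + s)/(s + s) + s)*1 = -3 + ((s + y)/((2*s)) + s)*1 = -3 + ((s + y)*(1/(2*s)) + s)*1 = -3 + ((s + y)/(2*s) + s)*1 = -3 + (s + (s + y)/(2*s))*1 = -3 + (s + (s + y)/(2*s)) = -3 + s + (s + y)/(2*s))
-31 - 8*h(2, F) = -31 - 8*(-5/2 + 2 + (½)*2/2) = -31 - 8*(-5/2 + 2 + (½)*2*(½)) = -31 - 8*(-5/2 + 2 + ½) = -31 - 8*0 = -31 + 0 = -31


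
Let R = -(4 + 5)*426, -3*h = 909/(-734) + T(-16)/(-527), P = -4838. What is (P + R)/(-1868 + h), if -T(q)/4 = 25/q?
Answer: 20126914176/4334488883 ≈ 4.6434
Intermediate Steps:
T(q) = -100/q
h = 967261/2320908 (h = -(909/(-734) - 100/(-16)/(-527))/3 = -(909*(-1/734) - 100*(-1/16)*(-1/527))/3 = -(-909/734 + (25/4)*(-1/527))/3 = -(-909/734 - 25/2108)/3 = -1/3*(-967261/773636) = 967261/2320908 ≈ 0.41676)
R = -3834 (R = -1*9*426 = -9*426 = -3834)
(P + R)/(-1868 + h) = (-4838 - 3834)/(-1868 + 967261/2320908) = -8672/(-4334488883/2320908) = -8672*(-2320908/4334488883) = 20126914176/4334488883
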